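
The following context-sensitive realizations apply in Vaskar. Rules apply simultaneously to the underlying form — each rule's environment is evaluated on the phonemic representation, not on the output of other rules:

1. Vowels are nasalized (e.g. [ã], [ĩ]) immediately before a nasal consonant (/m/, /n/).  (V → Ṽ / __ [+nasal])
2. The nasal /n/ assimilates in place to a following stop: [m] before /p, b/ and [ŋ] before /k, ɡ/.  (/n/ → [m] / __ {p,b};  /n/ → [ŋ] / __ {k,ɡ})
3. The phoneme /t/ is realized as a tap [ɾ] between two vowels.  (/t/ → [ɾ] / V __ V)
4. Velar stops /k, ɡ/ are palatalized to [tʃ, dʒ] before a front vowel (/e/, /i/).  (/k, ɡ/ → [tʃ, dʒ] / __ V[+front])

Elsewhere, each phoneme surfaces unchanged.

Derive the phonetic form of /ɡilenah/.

[dʒilẽnah]

/ɡ/ meets the environment for rule 4 (before a front vowel) → [dʒ].
/i/ — between /ɡ/ and /l/; rule 1 does not apply here → [i].
/l/ — not in any rule's target class → [l].
/e/ (between /l/ and /n/): before a nasal consonant, so rule 1 applies → [ẽ].
/n/ (between /e/ and /a/) is in the target of rule 2 but the environment (before a labial or velar stop) is not met → [n].
/a/ — between /n/ and /h/; rule 1 does not apply here → [a].
/h/ stays [h].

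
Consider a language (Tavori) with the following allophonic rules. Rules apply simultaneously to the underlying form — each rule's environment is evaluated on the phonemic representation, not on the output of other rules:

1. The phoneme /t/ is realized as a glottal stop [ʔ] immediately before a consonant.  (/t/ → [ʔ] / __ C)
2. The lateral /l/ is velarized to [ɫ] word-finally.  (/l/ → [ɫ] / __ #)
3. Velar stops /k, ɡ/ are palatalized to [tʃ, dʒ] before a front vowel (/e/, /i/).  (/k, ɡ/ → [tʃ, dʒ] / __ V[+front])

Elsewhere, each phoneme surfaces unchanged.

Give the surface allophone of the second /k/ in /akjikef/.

/k/ (between /i/ and /e/): before a front vowel, so rule 3 applies → [tʃ].

[tʃ]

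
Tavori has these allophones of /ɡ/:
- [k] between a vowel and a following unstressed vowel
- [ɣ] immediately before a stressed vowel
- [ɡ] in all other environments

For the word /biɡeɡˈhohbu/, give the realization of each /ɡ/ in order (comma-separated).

[k], [ɡ]

Occurrence 1 (position 3): between a vowel and a following unstressed vowel → [k].
Occurrence 2 (position 5): no conditioning environment matches → elsewhere allophone [ɡ].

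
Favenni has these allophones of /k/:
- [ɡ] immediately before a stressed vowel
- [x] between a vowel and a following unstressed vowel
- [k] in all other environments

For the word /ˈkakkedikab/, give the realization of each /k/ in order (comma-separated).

Occurrence 1 (position 1): immediately before a stressed vowel → [ɡ].
Occurrence 2 (position 3): no conditioning environment matches → elsewhere allophone [k].
Occurrence 3 (position 4): no conditioning environment matches → elsewhere allophone [k].
Occurrence 4 (position 8): between a vowel and a following unstressed vowel → [x].

[ɡ], [k], [k], [x]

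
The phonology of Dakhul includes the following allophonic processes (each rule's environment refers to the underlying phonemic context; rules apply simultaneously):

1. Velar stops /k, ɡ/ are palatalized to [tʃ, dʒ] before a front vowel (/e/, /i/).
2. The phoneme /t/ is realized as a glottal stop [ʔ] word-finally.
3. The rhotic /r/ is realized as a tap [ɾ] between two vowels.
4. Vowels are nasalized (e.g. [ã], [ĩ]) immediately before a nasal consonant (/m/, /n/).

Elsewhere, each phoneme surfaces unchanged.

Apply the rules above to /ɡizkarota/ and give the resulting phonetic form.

[dʒizkaɾota]

/ɡ/ meets the environment for rule 1 (before a front vowel) → [dʒ].
/i/ (between /ɡ/ and /z/) fails the environment for rule 4, so it stays [i].
/z/ (between /i/ and /k/) is unaffected → [z].
/k/ (between /z/ and /a/) fails the environment for rule 1, so it stays [k].
/a/ — between /k/ and /r/; rule 4 does not apply here → [a].
/r/ meets the environment for rule 3 (between two vowels) → [ɾ].
/o/ (between /r/ and /t/) fails the environment for rule 4, so it stays [o].
/t/ (between /o/ and /a/) fails the environment for rule 2, so it stays [t].
/a/ (word-final) fails the environment for rule 4, so it stays [a].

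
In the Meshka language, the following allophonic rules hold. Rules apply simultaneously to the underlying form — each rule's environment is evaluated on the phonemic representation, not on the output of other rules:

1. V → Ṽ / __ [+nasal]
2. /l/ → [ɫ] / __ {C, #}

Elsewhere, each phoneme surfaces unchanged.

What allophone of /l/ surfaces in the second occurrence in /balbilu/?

/l/ (between /i/ and /u/) fails the environment for rule 2, so it stays [l].

[l]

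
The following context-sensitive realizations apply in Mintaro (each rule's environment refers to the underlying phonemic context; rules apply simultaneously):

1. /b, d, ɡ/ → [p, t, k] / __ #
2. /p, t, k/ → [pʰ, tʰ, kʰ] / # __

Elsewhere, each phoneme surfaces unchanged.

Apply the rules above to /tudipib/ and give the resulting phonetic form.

[tʰudipip]

/t/ — word-initial, word-initially — surfaces as [tʰ] (rule 2).
/d/ — between /u/ and /i/; rule 1 does not apply here → [d].
/p/ (between /i/ and /i/) fails the environment for rule 2, so it stays [p].
/b/ meets the environment for rule 1 (word-finally) → [p].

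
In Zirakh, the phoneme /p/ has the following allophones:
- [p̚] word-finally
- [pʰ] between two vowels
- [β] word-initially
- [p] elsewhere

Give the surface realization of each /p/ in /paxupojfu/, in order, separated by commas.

Occurrence 1 (position 1): word-initially → [β].
Occurrence 2 (position 5): between two vowels → [pʰ].

[β], [pʰ]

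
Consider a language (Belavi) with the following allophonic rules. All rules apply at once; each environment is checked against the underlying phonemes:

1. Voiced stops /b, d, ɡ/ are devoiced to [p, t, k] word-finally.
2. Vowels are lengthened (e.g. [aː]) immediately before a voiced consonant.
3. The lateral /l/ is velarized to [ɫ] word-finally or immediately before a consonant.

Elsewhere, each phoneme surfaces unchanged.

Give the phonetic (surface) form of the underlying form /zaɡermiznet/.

/z/ (word-initial) is unaffected → [z].
Rule 2 applies to /a/ (between /z/ and /ɡ/: before a voiced consonant) → [aː].
/ɡ/ (between /a/ and /e/) fails the environment for rule 1, so it stays [ɡ].
Rule 2 applies to /e/ (between /ɡ/ and /r/: before a voiced consonant) → [eː].
/r/ (between /e/ and /m/): no rule targets it → [r].
/m/ stays [m].
/i/ — between /m/ and /z/, before a voiced consonant — surfaces as [iː] (rule 2).
/z/ (between /i/ and /n/) is unaffected → [z].
/n/ (between /z/ and /e/) is unaffected → [n].
/e/ (between /n/ and /t/) is in the target of rule 2 but the environment (before a voiced consonant) is not met → [e].
/t/ (word-final): no rule targets it → [t].

[zaːɡeːrmiːznet]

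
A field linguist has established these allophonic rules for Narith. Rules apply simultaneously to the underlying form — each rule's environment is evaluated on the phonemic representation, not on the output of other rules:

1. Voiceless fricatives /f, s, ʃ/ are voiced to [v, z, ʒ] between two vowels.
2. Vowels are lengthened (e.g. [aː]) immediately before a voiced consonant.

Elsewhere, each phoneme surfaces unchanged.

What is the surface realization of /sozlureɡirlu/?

/s/ (word-initial) fails the environment for rule 1, so it stays [s].
/o/ (between /s/ and /z/): before a voiced consonant, so rule 2 applies → [oː].
/z/ stays [z].
/l/ (between /z/ and /u/): no rule targets it → [l].
/u/ meets the environment for rule 2 (before a voiced consonant) → [uː].
/r/ (between /u/ and /e/): no rule targets it → [r].
/e/ — between /r/ and /ɡ/, before a voiced consonant — surfaces as [eː] (rule 2).
/ɡ/ (between /e/ and /i/): no rule targets it → [ɡ].
/i/ — between /ɡ/ and /r/, before a voiced consonant — surfaces as [iː] (rule 2).
/r/ — not in any rule's target class → [r].
/l/ (between /r/ and /u/) is unaffected → [l].
/u/ — word-final; rule 2 does not apply here → [u].

[soːzluːreːɡiːrlu]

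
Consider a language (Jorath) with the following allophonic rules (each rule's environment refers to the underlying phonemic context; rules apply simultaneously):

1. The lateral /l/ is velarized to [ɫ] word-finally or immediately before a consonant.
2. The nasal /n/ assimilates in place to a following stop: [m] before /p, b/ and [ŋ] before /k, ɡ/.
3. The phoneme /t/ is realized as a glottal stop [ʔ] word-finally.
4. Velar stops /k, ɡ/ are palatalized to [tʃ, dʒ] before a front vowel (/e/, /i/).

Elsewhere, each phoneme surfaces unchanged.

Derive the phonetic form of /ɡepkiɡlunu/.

[dʒeptʃiɡlunu]

/ɡ/ — word-initial, before a front vowel — surfaces as [dʒ] (rule 4).
/e/ (between /ɡ/ and /p/) is unaffected → [e].
/p/ — not in any rule's target class → [p].
/k/ (between /p/ and /i/): before a front vowel, so rule 4 applies → [tʃ].
/i/ — not in any rule's target class → [i].
/ɡ/ (between /i/ and /l/) fails the environment for rule 4, so it stays [ɡ].
/l/ (between /ɡ/ and /u/): rule 1 targets it, but not word-finally or immediately before a consonant → unchanged [l].
/u/ stays [u].
/n/ (between /u/ and /u/): rule 2 targets it, but not before a labial or velar stop → unchanged [n].
/u/ (word-final): no rule targets it → [u].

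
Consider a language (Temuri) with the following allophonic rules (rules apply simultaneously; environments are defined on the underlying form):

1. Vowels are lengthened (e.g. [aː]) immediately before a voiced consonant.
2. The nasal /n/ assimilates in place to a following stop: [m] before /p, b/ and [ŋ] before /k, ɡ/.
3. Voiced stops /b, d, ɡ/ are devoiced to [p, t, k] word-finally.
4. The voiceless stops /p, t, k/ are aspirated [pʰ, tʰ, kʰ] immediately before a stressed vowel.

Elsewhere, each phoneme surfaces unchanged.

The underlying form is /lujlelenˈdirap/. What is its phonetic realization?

[luːjleːleːnˈdiːrap]

/l/ stays [l].
/u/ meets the environment for rule 1 (before a voiced consonant) → [uː].
/j/ — not in any rule's target class → [j].
/l/ (between /j/ and /e/) is unaffected → [l].
/e/ — between /l/ and /l/, before a voiced consonant — surfaces as [eː] (rule 1).
/l/ stays [l].
/e/ (between /l/ and /n/): before a voiced consonant, so rule 1 applies → [eː].
/n/ (between /e/ and /d/) is in the target of rule 2 but the environment (before a labial or velar stop) is not met → [n].
/d/ (between /n/ and /i/): rule 3 targets it, but not word-finally → unchanged [d].
/i/ meets the environment for rule 1 (before a voiced consonant) → [iː].
/r/ (between /i/ and /a/): no rule targets it → [r].
/a/ — between /r/ and /p/; rule 1 does not apply here → [a].
/p/ (word-final) is in the target of rule 4 but the environment (immediately before a stressed vowel) is not met → [p].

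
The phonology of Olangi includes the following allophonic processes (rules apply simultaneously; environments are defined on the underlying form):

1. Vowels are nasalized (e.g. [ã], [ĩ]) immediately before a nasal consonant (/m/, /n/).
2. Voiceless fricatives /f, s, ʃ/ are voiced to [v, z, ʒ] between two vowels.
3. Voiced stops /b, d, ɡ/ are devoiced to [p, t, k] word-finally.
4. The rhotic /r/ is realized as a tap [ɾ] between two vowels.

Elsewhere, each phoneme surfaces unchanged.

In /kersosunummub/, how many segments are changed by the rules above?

4

Segments that undergo a rule: /s/ → [z] (rule 2); /u/ → [ũ] (rule 1); /u/ → [ũ] (rule 1); /b/ → [p] (rule 3).
All other segments surface unchanged.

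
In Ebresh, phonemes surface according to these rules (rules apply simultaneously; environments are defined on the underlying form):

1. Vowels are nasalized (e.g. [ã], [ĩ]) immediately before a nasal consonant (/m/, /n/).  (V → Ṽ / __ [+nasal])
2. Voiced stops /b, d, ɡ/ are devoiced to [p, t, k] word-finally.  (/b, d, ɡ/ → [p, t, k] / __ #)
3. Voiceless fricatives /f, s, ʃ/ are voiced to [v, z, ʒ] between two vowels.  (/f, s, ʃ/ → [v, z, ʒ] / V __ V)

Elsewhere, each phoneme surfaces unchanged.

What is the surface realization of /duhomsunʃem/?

/d/ (word-initial) fails the environment for rule 2, so it stays [d].
/u/ — between /d/ and /h/; rule 1 does not apply here → [u].
/h/ (between /u/ and /o/): no rule targets it → [h].
/o/ (between /h/ and /m/) occurs before a nasal consonant → [õ] by rule 1.
/m/ — not in any rule's target class → [m].
/s/ (between /m/ and /u/) is in the target of rule 3 but the environment (between two vowels) is not met → [s].
/u/ meets the environment for rule 1 (before a nasal consonant) → [ũ].
/n/ (between /u/ and /ʃ/) is unaffected → [n].
/ʃ/ (between /n/ and /e/) fails the environment for rule 3, so it stays [ʃ].
/e/ (between /ʃ/ and /m/): before a nasal consonant, so rule 1 applies → [ẽ].
/m/ (word-final) is unaffected → [m].

[duhõmsũnʃẽm]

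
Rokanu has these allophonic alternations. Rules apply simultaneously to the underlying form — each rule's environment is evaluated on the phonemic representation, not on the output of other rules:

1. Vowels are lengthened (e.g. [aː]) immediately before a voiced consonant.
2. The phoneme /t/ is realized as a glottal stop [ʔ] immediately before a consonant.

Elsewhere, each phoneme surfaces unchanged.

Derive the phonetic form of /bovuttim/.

[boːvuʔtiːm]

/b/ (word-initial) is unaffected → [b].
/o/ meets the environment for rule 1 (before a voiced consonant) → [oː].
/v/ (between /o/ and /u/): no rule targets it → [v].
/u/ (between /v/ and /t/): rule 1 targets it, but not before a voiced consonant → unchanged [u].
/t/ — between /u/ and /t/, immediately before a consonant — surfaces as [ʔ] (rule 2).
/t/ (between /t/ and /i/) fails the environment for rule 2, so it stays [t].
/i/ (between /t/ and /m/) occurs before a voiced consonant → [iː] by rule 1.
/m/ — not in any rule's target class → [m].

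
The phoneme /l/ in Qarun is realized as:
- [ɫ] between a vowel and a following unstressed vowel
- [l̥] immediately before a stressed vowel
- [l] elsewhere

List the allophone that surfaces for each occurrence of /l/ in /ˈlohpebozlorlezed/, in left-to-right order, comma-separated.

Occurrence 1 (position 1): immediately before a stressed vowel → [l̥].
Occurrence 2 (position 9): no conditioning environment matches → elsewhere allophone [l].
Occurrence 3 (position 12): no conditioning environment matches → elsewhere allophone [l].

[l̥], [l], [l]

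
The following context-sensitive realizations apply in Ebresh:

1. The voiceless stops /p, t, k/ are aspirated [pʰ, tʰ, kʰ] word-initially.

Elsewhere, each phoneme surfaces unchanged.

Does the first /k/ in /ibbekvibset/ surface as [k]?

/k/ (between /e/ and /v/) is in the target of rule 1 but the environment (word-initially) is not met → [k].
The actual realization is [k], which matches [k].

Yes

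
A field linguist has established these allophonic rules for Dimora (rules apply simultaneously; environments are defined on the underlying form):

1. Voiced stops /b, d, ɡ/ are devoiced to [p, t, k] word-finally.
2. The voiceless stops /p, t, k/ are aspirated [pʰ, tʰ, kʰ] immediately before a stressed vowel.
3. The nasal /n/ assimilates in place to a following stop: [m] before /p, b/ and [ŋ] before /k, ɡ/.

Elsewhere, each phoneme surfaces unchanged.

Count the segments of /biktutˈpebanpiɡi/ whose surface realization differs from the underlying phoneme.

2

Segments that undergo a rule: /p/ → [pʰ] (rule 2); /n/ → [m] (rule 3).
All other segments surface unchanged.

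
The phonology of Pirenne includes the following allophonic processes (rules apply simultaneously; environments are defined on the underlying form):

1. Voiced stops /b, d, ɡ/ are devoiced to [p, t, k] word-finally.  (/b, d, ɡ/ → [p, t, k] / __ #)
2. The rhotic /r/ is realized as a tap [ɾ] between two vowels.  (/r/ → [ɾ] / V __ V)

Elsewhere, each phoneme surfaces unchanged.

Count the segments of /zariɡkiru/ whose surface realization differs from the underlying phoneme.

Segments that undergo a rule: /r/ → [ɾ] (rule 2); /r/ → [ɾ] (rule 2).
All other segments surface unchanged.

2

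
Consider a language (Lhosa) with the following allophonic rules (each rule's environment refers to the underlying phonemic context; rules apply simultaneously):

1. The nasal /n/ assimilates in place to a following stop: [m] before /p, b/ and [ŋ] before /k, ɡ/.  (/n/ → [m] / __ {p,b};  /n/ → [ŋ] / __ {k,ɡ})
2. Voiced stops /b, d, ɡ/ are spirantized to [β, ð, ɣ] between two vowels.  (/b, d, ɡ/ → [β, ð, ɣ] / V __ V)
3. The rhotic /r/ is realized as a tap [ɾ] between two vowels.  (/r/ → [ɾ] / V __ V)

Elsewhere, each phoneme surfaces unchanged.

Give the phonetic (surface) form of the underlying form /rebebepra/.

[reβeβepra]

/r/ — word-initial; rule 3 does not apply here → [r].
/e/ (between /r/ and /b/) is unaffected → [e].
/b/ (between /e/ and /e/) occurs between two vowels → [β] by rule 2.
/e/ stays [e].
/b/ meets the environment for rule 2 (between two vowels) → [β].
/e/ (between /b/ and /p/): no rule targets it → [e].
/p/ stays [p].
/r/ (between /p/ and /a/) is in the target of rule 3 but the environment (between two vowels) is not met → [r].
/a/ stays [a].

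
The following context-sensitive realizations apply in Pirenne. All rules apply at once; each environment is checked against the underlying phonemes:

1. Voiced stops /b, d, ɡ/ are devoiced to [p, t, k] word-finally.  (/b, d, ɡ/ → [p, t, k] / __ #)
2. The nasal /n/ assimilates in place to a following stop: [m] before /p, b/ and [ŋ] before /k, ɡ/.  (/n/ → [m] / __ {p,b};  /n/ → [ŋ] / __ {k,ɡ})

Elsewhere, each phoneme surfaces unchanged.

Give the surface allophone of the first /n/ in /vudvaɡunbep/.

Rule 2 applies to /n/ (between /u/ and /b/: before a labial or velar stop) → [m].

[m]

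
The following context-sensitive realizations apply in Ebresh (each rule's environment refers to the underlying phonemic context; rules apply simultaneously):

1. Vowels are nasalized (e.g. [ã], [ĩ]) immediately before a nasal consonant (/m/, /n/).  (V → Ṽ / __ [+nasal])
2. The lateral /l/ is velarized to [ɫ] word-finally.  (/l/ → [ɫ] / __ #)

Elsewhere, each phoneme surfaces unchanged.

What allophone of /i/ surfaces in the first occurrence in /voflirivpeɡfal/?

[i]

/i/ — between /l/ and /r/; rule 1 does not apply here → [i].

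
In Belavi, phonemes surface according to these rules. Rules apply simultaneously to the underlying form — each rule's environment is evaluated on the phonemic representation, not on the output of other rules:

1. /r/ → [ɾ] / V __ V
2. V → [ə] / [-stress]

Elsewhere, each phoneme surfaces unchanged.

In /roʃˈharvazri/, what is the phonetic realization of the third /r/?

/r/ (between /z/ and /i/) fails the environment for rule 1, so it stays [r].

[r]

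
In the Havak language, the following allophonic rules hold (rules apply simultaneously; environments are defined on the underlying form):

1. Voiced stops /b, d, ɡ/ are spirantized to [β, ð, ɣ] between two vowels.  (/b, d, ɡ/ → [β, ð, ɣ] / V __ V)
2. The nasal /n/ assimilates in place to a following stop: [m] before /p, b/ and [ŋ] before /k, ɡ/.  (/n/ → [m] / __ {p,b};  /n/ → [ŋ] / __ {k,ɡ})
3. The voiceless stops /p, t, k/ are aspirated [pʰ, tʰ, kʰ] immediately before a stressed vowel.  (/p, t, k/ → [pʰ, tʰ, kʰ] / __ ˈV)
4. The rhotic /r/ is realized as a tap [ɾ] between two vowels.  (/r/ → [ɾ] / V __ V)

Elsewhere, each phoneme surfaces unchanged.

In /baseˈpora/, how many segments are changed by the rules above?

Segments that undergo a rule: /p/ → [pʰ] (rule 3); /r/ → [ɾ] (rule 4).
All other segments surface unchanged.

2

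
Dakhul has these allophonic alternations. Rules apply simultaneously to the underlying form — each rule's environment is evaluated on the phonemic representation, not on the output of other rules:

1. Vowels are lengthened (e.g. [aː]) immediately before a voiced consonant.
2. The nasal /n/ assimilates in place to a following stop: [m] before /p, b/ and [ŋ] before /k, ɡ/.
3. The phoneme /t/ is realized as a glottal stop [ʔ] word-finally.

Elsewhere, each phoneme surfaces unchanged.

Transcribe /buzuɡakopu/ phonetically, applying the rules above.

/b/ (word-initial) is unaffected → [b].
/u/ (between /b/ and /z/): before a voiced consonant, so rule 1 applies → [uː].
/z/ (between /u/ and /u/) is unaffected → [z].
/u/ — between /z/ and /ɡ/, before a voiced consonant — surfaces as [uː] (rule 1).
/ɡ/ stays [ɡ].
/a/ — between /ɡ/ and /k/; rule 1 does not apply here → [a].
/k/ stays [k].
/o/ — between /k/ and /p/; rule 1 does not apply here → [o].
/p/ (between /o/ and /u/) is unaffected → [p].
/u/ (word-final) is in the target of rule 1 but the environment (before a voiced consonant) is not met → [u].

[buːzuːɡakopu]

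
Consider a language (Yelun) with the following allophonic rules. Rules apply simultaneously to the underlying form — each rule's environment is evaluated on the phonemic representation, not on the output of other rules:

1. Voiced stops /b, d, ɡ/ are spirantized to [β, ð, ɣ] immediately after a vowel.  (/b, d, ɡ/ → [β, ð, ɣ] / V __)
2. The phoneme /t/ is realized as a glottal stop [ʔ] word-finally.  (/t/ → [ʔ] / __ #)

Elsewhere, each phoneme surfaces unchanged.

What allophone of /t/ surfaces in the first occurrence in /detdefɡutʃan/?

/t/ (between /e/ and /d/) fails the environment for rule 2, so it stays [t].

[t]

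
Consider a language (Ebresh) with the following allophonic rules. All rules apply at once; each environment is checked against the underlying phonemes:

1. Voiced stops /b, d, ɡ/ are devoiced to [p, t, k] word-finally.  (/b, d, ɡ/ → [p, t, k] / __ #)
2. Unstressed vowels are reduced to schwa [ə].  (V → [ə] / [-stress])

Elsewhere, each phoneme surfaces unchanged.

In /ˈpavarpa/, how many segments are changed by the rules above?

Segments that undergo a rule: /a/ → [ə] (rule 2); /a/ → [ə] (rule 2).
All other segments surface unchanged.

2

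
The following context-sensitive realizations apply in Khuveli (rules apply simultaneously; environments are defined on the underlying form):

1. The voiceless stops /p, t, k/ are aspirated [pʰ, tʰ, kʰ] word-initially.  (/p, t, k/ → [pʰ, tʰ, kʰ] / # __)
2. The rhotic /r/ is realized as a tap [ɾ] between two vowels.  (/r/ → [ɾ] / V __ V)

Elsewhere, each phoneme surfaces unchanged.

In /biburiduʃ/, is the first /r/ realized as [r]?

Rule 2 applies to /r/ (between /u/ and /i/: between two vowels) → [ɾ].
The actual realization is [ɾ], not [r].

No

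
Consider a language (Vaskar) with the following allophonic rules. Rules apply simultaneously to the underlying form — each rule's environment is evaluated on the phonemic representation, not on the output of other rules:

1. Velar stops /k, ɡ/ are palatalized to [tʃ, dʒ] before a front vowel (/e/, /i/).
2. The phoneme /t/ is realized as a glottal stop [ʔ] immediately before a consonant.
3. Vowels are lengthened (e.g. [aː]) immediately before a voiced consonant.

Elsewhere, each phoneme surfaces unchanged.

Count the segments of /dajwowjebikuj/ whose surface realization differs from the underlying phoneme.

4

Segments that undergo a rule: /a/ → [aː] (rule 3); /o/ → [oː] (rule 3); /e/ → [eː] (rule 3); /u/ → [uː] (rule 3).
All other segments surface unchanged.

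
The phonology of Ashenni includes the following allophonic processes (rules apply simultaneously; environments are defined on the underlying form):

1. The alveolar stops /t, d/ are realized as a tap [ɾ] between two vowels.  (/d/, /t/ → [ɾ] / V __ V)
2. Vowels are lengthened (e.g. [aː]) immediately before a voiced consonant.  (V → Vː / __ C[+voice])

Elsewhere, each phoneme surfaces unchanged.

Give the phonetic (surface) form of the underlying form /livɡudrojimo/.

/l/ (word-initial): no rule targets it → [l].
/i/ — between /l/ and /v/, before a voiced consonant — surfaces as [iː] (rule 2).
/v/ (between /i/ and /ɡ/): no rule targets it → [v].
/ɡ/ stays [ɡ].
Rule 2 applies to /u/ (between /ɡ/ and /d/: before a voiced consonant) → [uː].
/d/ — between /u/ and /r/; rule 1 does not apply here → [d].
/r/ (between /d/ and /o/) is unaffected → [r].
/o/ — between /r/ and /j/, before a voiced consonant — surfaces as [oː] (rule 2).
/j/ — not in any rule's target class → [j].
/i/ meets the environment for rule 2 (before a voiced consonant) → [iː].
/m/ (between /i/ and /o/): no rule targets it → [m].
/o/ — word-final; rule 2 does not apply here → [o].

[liːvɡuːdroːjiːmo]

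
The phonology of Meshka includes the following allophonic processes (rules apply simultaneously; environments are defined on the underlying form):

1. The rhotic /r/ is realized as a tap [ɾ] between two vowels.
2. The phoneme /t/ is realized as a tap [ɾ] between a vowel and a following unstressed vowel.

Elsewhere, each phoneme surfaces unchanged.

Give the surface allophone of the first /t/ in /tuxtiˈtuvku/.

/t/ (word-initial): rule 2 targets it, but not between a vowel and a following unstressed vowel → unchanged [t].

[t]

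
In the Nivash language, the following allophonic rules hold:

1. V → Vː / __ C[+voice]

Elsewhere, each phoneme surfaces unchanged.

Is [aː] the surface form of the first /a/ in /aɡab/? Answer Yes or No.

Yes

/a/ (word-initial): before a voiced consonant, so rule 1 applies → [aː].
The actual realization is [aː], which matches [aː].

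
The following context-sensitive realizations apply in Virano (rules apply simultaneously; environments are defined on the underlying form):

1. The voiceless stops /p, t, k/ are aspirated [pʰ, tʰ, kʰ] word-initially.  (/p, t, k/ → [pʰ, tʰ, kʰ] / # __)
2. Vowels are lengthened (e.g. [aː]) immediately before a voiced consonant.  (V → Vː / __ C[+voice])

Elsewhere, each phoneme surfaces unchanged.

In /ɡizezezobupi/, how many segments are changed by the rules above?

4

Segments that undergo a rule: /i/ → [iː] (rule 2); /e/ → [eː] (rule 2); /e/ → [eː] (rule 2); /o/ → [oː] (rule 2).
All other segments surface unchanged.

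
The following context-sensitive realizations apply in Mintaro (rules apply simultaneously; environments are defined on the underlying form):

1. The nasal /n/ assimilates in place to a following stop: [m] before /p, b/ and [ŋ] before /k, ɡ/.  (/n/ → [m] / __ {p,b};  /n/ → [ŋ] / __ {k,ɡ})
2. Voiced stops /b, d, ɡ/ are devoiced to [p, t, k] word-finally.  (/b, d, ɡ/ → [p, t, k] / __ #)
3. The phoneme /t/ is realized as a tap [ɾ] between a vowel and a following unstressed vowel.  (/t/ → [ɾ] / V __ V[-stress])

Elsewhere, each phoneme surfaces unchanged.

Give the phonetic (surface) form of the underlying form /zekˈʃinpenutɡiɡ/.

[zekˈʃimpenutɡik]

/z/ — not in any rule's target class → [z].
/e/ (between /z/ and /k/): no rule targets it → [e].
/k/ (between /e/ and /ʃ/): no rule targets it → [k].
/ʃ/ (between /k/ and /i/) is unaffected → [ʃ].
/i/ (between /ʃ/ and /n/) is unaffected → [i].
Rule 1 applies to /n/ (between /i/ and /p/: before a labial or velar stop) → [m].
/p/ stays [p].
/e/ — not in any rule's target class → [e].
/n/ (between /e/ and /u/) fails the environment for rule 1, so it stays [n].
/u/ (between /n/ and /t/): no rule targets it → [u].
/t/ (between /u/ and /ɡ/): rule 3 targets it, but not between a vowel and a following unstressed vowel → unchanged [t].
/ɡ/ (between /t/ and /i/) fails the environment for rule 2, so it stays [ɡ].
/i/ (between /ɡ/ and /ɡ/) is unaffected → [i].
/ɡ/ meets the environment for rule 2 (word-finally) → [k].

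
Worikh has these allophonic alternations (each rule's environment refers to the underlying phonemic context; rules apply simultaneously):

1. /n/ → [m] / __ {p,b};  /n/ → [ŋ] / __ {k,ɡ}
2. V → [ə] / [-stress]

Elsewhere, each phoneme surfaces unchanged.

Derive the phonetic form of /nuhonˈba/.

/n/ (word-initial): rule 1 targets it, but not before a labial or velar stop → unchanged [n].
/u/ (between /n/ and /h/): in an unstressed syllable, so rule 2 applies → [ə].
/h/ (between /u/ and /o/): no rule targets it → [h].
/o/ (between /h/ and /n/) occurs in an unstressed syllable → [ə] by rule 2.
/n/ (between /o/ and /b/) occurs before a labial or velar stop → [m] by rule 1.
/b/ — not in any rule's target class → [b].
/a/ (word-final): rule 2 targets it, but not in an unstressed syllable → unchanged [a].

[nəhəmˈba]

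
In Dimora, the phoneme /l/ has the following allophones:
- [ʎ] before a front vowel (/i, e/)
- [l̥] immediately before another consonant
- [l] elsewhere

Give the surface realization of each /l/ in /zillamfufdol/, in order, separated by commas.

[l̥], [l], [l]

Occurrence 1 (position 3): immediately before another consonant → [l̥].
Occurrence 2 (position 4): no conditioning environment matches → elsewhere allophone [l].
Occurrence 3 (position 12): no conditioning environment matches → elsewhere allophone [l].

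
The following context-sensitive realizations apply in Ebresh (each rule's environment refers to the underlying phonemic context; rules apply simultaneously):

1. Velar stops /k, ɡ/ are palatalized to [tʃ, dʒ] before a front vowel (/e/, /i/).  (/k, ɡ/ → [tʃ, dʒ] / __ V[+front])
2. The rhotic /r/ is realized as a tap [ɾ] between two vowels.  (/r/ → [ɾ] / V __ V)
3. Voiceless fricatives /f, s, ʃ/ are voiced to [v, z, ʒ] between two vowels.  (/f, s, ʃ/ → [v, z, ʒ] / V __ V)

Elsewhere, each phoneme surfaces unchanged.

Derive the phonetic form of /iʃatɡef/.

[iʒatdʒef]

/i/ (word-initial): no rule targets it → [i].
/ʃ/ (between /i/ and /a/) occurs between two vowels → [ʒ] by rule 3.
/a/ (between /ʃ/ and /t/): no rule targets it → [a].
/t/ — not in any rule's target class → [t].
Rule 1 applies to /ɡ/ (between /t/ and /e/: before a front vowel) → [dʒ].
/e/ — not in any rule's target class → [e].
/f/ — word-final; rule 3 does not apply here → [f].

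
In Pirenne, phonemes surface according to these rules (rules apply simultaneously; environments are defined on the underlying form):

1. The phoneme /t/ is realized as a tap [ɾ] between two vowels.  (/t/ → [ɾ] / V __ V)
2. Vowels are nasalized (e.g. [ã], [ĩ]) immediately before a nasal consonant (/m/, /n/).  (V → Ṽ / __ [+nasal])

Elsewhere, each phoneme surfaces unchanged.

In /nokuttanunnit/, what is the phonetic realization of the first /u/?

/u/ — between /k/ and /t/; rule 2 does not apply here → [u].

[u]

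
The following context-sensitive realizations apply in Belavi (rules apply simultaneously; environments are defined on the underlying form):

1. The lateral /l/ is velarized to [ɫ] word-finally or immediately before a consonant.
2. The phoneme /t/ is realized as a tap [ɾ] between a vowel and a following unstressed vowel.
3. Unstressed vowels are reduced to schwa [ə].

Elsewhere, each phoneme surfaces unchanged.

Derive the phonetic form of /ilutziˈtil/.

/i/ — word-initial, in an unstressed syllable — surfaces as [ə] (rule 3).
/l/ (between /i/ and /u/): rule 1 targets it, but not word-finally or immediately before a consonant → unchanged [l].
/u/ (between /l/ and /t/) occurs in an unstressed syllable → [ə] by rule 3.
/t/ (between /u/ and /z/): rule 2 targets it, but not between a vowel and a following unstressed vowel → unchanged [t].
/z/ (between /t/ and /i/) is unaffected → [z].
/i/ meets the environment for rule 3 (in an unstressed syllable) → [ə].
/t/ (between /i/ and /i/) is in the target of rule 2 but the environment (between a vowel and a following unstressed vowel) is not met → [t].
/i/ (between /t/ and /l/): rule 3 targets it, but not in an unstressed syllable → unchanged [i].
Rule 1 applies to /l/ (word-final: word-finally or immediately before a consonant) → [ɫ].

[ələtzəˈtiɫ]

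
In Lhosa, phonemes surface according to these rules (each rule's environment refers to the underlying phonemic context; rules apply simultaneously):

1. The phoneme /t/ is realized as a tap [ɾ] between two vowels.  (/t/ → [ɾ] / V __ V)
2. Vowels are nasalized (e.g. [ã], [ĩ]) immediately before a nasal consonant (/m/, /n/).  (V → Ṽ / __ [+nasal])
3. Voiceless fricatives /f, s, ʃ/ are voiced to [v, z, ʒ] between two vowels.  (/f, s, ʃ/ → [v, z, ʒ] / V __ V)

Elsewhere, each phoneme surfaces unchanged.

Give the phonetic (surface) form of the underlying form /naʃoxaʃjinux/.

/n/ stays [n].
/a/ (between /n/ and /ʃ/) is in the target of rule 2 but the environment (before a nasal consonant) is not met → [a].
/ʃ/ meets the environment for rule 3 (between two vowels) → [ʒ].
/o/ (between /ʃ/ and /x/): rule 2 targets it, but not before a nasal consonant → unchanged [o].
/x/ (between /o/ and /a/) is unaffected → [x].
/a/ (between /x/ and /ʃ/): rule 2 targets it, but not before a nasal consonant → unchanged [a].
/ʃ/ — between /a/ and /j/; rule 3 does not apply here → [ʃ].
/j/ (between /ʃ/ and /i/) is unaffected → [j].
/i/ (between /j/ and /n/): before a nasal consonant, so rule 2 applies → [ĩ].
/n/ (between /i/ and /u/) is unaffected → [n].
/u/ (between /n/ and /x/) fails the environment for rule 2, so it stays [u].
/x/ stays [x].

[naʒoxaʃjĩnux]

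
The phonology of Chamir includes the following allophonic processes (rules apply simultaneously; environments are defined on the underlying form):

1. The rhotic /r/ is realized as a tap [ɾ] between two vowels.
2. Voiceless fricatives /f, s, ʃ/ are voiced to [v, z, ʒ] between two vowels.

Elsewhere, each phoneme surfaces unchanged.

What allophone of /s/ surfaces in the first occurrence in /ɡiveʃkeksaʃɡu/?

[s]

/s/ — between /k/ and /a/; rule 2 does not apply here → [s].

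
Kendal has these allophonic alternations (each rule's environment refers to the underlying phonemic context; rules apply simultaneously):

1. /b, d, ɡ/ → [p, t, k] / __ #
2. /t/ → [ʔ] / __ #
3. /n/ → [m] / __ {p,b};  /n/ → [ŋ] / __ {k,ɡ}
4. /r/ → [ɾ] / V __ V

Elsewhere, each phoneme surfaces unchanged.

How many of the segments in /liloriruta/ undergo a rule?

2

Segments that undergo a rule: /r/ → [ɾ] (rule 4); /r/ → [ɾ] (rule 4).
All other segments surface unchanged.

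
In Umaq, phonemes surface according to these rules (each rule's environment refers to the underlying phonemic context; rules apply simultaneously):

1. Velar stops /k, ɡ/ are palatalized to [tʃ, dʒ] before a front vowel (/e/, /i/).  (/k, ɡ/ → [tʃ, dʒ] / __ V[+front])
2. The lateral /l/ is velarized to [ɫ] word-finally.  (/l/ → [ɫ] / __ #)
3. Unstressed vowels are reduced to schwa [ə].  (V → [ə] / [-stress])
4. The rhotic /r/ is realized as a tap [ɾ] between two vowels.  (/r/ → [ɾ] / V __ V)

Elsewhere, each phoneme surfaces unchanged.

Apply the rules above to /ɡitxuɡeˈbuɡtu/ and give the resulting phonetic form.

[dʒətxədʒəˈbuɡtə]

/ɡ/ meets the environment for rule 1 (before a front vowel) → [dʒ].
/i/ meets the environment for rule 3 (in an unstressed syllable) → [ə].
/t/ — not in any rule's target class → [t].
/x/ — not in any rule's target class → [x].
/u/ (between /x/ and /ɡ/): in an unstressed syllable, so rule 3 applies → [ə].
/ɡ/ meets the environment for rule 1 (before a front vowel) → [dʒ].
/e/ (between /ɡ/ and /b/) occurs in an unstressed syllable → [ə] by rule 3.
/b/ stays [b].
/u/ (between /b/ and /ɡ/) fails the environment for rule 3, so it stays [u].
/ɡ/ — between /u/ and /t/; rule 1 does not apply here → [ɡ].
/t/ (between /ɡ/ and /u/): no rule targets it → [t].
/u/ (word-final): in an unstressed syllable, so rule 3 applies → [ə].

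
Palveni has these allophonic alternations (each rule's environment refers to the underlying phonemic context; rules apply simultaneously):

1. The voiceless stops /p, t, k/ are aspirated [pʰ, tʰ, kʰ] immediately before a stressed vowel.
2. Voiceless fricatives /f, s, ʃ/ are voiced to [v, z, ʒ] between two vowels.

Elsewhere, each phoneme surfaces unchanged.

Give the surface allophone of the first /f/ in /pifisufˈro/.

/f/ (between /i/ and /i/) occurs between two vowels → [v] by rule 2.

[v]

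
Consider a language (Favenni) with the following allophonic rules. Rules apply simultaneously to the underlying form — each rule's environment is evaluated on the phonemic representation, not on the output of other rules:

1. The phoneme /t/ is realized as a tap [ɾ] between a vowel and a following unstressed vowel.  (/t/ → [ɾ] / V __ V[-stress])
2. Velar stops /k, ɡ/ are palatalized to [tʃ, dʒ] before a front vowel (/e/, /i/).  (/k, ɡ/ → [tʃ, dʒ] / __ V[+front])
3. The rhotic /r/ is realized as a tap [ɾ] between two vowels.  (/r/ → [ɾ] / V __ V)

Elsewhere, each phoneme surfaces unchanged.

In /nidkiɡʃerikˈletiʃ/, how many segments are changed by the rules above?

3

Segments that undergo a rule: /k/ → [tʃ] (rule 2); /r/ → [ɾ] (rule 3); /t/ → [ɾ] (rule 1).
All other segments surface unchanged.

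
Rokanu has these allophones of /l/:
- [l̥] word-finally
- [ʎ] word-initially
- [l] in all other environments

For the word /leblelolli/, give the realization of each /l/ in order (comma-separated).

Occurrence 1 (position 1): word-initially → [ʎ].
Occurrence 2 (position 4): no conditioning environment matches → elsewhere allophone [l].
Occurrence 3 (position 6): no conditioning environment matches → elsewhere allophone [l].
Occurrence 4 (position 8): no conditioning environment matches → elsewhere allophone [l].
Occurrence 5 (position 9): no conditioning environment matches → elsewhere allophone [l].

[ʎ], [l], [l], [l], [l]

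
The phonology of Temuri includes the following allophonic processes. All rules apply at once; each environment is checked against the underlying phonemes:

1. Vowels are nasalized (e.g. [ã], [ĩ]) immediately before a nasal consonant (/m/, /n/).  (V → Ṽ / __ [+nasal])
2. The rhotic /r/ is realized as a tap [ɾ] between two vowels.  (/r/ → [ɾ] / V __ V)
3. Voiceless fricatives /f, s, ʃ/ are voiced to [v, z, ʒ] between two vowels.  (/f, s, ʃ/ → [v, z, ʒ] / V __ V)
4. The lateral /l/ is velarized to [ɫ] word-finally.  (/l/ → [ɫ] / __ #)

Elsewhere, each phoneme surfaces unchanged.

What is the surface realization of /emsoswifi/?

/e/ (word-initial) occurs before a nasal consonant → [ẽ] by rule 1.
/m/ — not in any rule's target class → [m].
/s/ (between /m/ and /o/): rule 3 targets it, but not between two vowels → unchanged [s].
/o/ (between /s/ and /s/): rule 1 targets it, but not before a nasal consonant → unchanged [o].
/s/ (between /o/ and /w/) fails the environment for rule 3, so it stays [s].
/w/ stays [w].
/i/ — between /w/ and /f/; rule 1 does not apply here → [i].
/f/ (between /i/ and /i/) occurs between two vowels → [v] by rule 3.
/i/ — word-final; rule 1 does not apply here → [i].

[ẽmsoswivi]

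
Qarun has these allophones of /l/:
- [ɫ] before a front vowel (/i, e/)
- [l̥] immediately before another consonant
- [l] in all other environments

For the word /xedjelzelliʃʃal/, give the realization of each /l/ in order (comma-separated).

Occurrence 1 (position 6): immediately before another consonant → [l̥].
Occurrence 2 (position 9): immediately before another consonant → [l̥].
Occurrence 3 (position 10): before a front vowel (/i, e/) → [ɫ].
Occurrence 4 (position 15): no conditioning environment matches → elsewhere allophone [l].

[l̥], [l̥], [ɫ], [l]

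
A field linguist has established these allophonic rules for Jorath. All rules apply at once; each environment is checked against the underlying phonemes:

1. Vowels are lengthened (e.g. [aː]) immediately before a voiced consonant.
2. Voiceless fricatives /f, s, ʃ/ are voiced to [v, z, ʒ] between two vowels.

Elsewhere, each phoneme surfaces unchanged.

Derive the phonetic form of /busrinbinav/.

[busriːnbiːnaːv]

/b/ (word-initial): no rule targets it → [b].
/u/ — between /b/ and /s/; rule 1 does not apply here → [u].
/s/ — between /u/ and /r/; rule 2 does not apply here → [s].
/r/ (between /s/ and /i/) is unaffected → [r].
/i/ — between /r/ and /n/, before a voiced consonant — surfaces as [iː] (rule 1).
/n/ (between /i/ and /b/): no rule targets it → [n].
/b/ (between /n/ and /i/): no rule targets it → [b].
Rule 1 applies to /i/ (between /b/ and /n/: before a voiced consonant) → [iː].
/n/ stays [n].
Rule 1 applies to /a/ (between /n/ and /v/: before a voiced consonant) → [aː].
/v/ — not in any rule's target class → [v].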